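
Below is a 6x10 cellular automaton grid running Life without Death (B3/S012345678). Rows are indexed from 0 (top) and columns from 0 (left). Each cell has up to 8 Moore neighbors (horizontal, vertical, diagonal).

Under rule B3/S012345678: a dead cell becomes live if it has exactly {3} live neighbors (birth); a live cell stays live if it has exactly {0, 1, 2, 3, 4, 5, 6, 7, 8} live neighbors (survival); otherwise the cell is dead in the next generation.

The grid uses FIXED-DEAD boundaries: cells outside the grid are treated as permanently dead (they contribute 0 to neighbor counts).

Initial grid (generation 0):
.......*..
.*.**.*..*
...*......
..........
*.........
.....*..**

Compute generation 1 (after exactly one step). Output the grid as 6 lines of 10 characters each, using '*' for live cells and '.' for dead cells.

Answer: .......*..
.****.*..*
..***.....
..........
*.........
.....*..**

Derivation:
Simulating step by step:
Generation 0 (given above): 11 live cells
Generation 1: 14 live cells
(generation 1 grid is the final answer)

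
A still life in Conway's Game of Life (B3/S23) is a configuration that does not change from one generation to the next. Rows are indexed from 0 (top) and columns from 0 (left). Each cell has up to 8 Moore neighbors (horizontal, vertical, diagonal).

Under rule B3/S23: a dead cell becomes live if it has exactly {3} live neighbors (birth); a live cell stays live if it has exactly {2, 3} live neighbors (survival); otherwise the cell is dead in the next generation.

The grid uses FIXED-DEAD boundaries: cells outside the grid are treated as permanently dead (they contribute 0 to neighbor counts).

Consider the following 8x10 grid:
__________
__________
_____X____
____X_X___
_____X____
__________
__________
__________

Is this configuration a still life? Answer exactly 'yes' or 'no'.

Answer: yes

Derivation:
Compute generation 1 and compare to generation 0 (given above):
Generation 1:
__________
__________
_____X____
____X_X___
_____X____
__________
__________
__________
The grids are IDENTICAL -> still life.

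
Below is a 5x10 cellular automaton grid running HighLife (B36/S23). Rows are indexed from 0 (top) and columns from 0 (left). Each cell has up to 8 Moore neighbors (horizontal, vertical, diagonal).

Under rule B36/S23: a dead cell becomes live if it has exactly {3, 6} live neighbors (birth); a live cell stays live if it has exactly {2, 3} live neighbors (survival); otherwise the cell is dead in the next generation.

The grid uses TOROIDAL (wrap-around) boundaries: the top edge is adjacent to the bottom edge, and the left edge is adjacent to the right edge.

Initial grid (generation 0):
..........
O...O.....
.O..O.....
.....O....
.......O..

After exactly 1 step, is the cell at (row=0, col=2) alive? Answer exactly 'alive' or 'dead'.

Answer: dead

Derivation:
Simulating step by step:
Generation 0 (given above): 6 live cells
Generation 1: 2 live cells
..........
..........
....OO....
..........
..........

Cell (0,2) at generation 1: 0 -> dead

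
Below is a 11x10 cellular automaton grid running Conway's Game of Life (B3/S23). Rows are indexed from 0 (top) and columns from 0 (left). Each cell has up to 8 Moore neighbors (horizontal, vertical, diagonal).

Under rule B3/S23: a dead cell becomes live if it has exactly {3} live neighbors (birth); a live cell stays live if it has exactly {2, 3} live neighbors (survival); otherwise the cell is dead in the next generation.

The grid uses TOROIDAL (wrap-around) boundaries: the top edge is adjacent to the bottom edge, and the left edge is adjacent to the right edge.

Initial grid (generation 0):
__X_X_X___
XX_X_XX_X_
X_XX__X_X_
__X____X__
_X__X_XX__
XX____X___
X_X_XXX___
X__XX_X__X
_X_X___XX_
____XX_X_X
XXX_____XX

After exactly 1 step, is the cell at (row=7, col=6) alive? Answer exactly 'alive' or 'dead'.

Answer: alive

Derivation:
Simulating step by step:
Generation 0 (given above): 46 live cells
Generation 1: 47 live cells
____X_X_X_
X_____X___
X__XXXX_X_
__X__X__X_
XXX__XXX__
X_XXX_____
__X_X_XX__
X_____X_XX
__XX___X__
___XX_XX__
XXX_X_XXXX

Cell (7,6) at generation 1: 1 -> alive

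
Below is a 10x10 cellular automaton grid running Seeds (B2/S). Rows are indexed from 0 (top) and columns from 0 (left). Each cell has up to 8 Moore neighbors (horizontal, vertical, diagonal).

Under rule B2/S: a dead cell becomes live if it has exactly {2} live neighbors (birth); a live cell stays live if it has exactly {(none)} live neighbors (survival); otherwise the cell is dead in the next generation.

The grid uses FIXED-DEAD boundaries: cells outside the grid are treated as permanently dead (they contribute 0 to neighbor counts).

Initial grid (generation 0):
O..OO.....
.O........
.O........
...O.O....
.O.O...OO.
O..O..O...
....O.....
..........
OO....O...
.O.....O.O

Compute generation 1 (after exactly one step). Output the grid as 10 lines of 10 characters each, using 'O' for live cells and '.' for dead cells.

Simulating step by step:
Generation 0 (given above): 21 live cells
Generation 1: 27 live cells
(generation 1 grid is the final answer)

Answer: .OO.......
...OO.....
O...O.....
OO....OOO.
O....O....
.O...O..O.
...O.O....
OO...O....
..O....OO.
..O...O.O.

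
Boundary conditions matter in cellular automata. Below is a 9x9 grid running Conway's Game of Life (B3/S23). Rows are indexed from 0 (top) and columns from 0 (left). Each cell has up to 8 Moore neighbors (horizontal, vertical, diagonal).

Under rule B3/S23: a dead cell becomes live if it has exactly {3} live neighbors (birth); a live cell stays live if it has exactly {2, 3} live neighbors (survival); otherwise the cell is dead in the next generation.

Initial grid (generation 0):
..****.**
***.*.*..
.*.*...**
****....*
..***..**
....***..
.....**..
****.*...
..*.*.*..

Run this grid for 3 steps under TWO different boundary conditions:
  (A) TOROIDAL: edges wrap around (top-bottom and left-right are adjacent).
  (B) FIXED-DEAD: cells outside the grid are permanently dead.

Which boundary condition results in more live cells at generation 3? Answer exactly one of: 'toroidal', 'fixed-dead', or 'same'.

Under TOROIDAL boundary, generation 3:
.........
.........
.......*.
.......*.
......***
..*......
...*...**
...*...*.
.......**
Population = 13

Under FIXED-DEAD boundary, generation 3:
....****.
....**..*
.......*.
......**.
......**.
..*......
..*......
.*.*.....
.........
Population = 16

Comparison: toroidal=13, fixed-dead=16 -> fixed-dead

Answer: fixed-dead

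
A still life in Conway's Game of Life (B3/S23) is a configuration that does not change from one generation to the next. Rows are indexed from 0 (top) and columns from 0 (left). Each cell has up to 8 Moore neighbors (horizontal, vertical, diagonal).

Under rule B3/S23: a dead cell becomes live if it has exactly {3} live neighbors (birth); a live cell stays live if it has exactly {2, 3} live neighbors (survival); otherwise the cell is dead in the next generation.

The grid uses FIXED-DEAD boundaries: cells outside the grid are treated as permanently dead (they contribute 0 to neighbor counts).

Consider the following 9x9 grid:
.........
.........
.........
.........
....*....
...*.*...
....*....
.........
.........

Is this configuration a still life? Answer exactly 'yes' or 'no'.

Answer: yes

Derivation:
Compute generation 1 and compare to generation 0 (given above):
Generation 1:
.........
.........
.........
.........
....*....
...*.*...
....*....
.........
.........
The grids are IDENTICAL -> still life.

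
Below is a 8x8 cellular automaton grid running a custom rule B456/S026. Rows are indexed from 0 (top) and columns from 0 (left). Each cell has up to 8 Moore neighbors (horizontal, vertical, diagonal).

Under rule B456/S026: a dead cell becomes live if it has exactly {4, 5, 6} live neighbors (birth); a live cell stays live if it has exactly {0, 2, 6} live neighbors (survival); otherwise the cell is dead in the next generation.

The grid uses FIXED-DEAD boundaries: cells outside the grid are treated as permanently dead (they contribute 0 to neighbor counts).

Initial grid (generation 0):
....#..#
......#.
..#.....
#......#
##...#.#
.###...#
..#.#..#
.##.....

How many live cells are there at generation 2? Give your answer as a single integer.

Simulating step by step:
Generation 0 (given above): 19 live cells
Generation 1: 14 live cells
....#...
........
..#.....
##......
..#..###
......##
.#.#....
.##.....
Generation 2: 5 live cells
....#...
........
........
........
.....#..
........
.##.....
.#......
Population at generation 2: 5

Answer: 5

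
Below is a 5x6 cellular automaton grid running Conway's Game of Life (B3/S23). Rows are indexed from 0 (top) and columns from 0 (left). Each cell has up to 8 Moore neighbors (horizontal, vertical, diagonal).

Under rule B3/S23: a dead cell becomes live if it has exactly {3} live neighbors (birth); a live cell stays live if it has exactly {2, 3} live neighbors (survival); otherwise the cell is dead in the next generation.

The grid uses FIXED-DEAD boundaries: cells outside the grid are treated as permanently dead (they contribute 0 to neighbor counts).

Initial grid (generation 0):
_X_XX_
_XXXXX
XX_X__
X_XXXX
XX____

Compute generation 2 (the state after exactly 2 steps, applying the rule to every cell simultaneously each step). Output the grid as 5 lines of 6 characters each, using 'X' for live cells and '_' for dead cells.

Answer: ______
______
____X_
X___X_
_XX_X_

Derivation:
Simulating step by step:
Generation 0 (given above): 18 live cells
Generation 1: 11 live cells
_X___X
_____X
X_____
___XX_
XXXXX_
Generation 2: 6 live cells
(generation 2 grid is the final answer)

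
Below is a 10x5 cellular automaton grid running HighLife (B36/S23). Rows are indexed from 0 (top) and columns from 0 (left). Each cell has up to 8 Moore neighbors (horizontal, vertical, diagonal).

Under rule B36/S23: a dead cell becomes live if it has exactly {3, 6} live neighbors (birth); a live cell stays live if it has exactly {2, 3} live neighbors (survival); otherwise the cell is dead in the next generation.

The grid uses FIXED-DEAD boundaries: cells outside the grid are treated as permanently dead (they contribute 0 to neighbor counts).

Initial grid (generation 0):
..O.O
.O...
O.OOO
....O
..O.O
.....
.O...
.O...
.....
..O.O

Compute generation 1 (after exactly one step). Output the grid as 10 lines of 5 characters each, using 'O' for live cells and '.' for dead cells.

Simulating step by step:
Generation 0 (given above): 14 live cells
Generation 1: 11 live cells
(generation 1 grid is the final answer)

Answer: .....
.O..O
.OOOO
.OOOO
...O.
.....
.....
.....
.....
.....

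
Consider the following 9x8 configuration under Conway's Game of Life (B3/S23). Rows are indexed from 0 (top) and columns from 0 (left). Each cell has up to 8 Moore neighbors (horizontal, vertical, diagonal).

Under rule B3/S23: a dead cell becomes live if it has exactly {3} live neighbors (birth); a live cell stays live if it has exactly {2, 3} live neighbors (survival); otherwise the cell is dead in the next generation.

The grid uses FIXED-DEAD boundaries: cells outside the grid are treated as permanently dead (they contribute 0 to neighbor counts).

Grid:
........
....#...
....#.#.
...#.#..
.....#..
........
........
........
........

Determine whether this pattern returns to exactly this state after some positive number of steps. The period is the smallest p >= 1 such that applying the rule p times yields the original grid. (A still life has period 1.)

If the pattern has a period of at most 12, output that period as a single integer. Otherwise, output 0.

Simulating and comparing each generation to the original:
Gen 0 (original, given above): 6 live cells
Gen 1: 6 live cells, differs from original
Gen 2: 6 live cells, MATCHES original -> period = 2

Answer: 2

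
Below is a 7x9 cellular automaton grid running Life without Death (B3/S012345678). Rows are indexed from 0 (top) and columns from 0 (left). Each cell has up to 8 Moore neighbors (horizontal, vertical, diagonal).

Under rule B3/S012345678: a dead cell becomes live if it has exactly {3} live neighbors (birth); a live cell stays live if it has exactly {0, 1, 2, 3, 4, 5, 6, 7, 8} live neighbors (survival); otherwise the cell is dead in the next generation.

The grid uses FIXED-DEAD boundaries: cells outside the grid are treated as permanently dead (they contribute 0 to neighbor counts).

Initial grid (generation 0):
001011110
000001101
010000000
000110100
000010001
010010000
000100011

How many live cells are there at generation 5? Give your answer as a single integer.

Answer: 45

Derivation:
Simulating step by step:
Generation 0 (given above): 19 live cells
Generation 1: 27 live cells
001011110
000011101
010010110
000111100
000010001
010110011
000100011
Generation 2: 33 live cells
001111110
000011101
010010110
000111100
001010101
011110011
001110011
Generation 3: 38 live cells
001111110
001011101
010010110
001111100
011010101
011110111
011110011
Generation 4: 42 live cells
001111110
011011101
010010110
001111100
011010101
111110111
011111111
Generation 5: 45 live cells
011111110
011011101
010010110
001111100
111010101
111110111
111111111
Population at generation 5: 45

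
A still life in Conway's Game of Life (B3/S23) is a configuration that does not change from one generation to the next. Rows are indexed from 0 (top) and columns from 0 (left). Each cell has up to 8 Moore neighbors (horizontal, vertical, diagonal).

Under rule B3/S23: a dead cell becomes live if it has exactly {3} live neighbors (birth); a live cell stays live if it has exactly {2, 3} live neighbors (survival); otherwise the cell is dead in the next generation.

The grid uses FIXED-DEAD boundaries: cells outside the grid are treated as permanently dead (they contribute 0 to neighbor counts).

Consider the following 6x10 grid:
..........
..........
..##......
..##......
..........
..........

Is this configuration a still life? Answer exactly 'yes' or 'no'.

Answer: yes

Derivation:
Compute generation 1 and compare to generation 0 (given above):
Generation 1:
..........
..........
..##......
..##......
..........
..........
The grids are IDENTICAL -> still life.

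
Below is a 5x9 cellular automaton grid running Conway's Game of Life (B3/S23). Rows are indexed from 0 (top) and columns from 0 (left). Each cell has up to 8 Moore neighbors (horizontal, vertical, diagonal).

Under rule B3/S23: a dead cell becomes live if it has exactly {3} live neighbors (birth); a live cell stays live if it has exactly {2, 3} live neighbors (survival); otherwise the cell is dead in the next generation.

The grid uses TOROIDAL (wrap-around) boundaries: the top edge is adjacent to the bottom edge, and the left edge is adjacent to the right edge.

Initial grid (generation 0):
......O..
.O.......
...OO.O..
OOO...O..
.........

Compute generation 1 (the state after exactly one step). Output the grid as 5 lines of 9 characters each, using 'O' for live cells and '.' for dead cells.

Answer: .........
.....O...
O..O.O...
.OOO.O...
.O.......

Derivation:
Simulating step by step:
Generation 0 (given above): 9 live cells
Generation 1: 9 live cells
(generation 1 grid is the final answer)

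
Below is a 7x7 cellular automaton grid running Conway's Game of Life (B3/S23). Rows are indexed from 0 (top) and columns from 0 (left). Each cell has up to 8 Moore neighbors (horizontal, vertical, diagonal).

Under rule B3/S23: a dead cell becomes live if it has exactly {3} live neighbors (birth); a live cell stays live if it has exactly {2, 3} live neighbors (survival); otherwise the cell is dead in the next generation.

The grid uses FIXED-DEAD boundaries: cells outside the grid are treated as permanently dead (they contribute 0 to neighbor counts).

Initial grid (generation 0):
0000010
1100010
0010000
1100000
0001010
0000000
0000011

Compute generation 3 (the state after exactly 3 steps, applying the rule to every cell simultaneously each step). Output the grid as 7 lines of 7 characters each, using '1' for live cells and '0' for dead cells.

Simulating step by step:
Generation 0 (given above): 11 live cells
Generation 1: 7 live cells
0000000
0100000
0010000
0110000
0000000
0000111
0000000
Generation 2: 6 live cells
0000000
0000000
0010000
0110000
0000010
0000010
0000010
Generation 3: 7 live cells
(generation 3 grid is the final answer)

Answer: 0000000
0000000
0110000
0110000
0000000
0000111
0000000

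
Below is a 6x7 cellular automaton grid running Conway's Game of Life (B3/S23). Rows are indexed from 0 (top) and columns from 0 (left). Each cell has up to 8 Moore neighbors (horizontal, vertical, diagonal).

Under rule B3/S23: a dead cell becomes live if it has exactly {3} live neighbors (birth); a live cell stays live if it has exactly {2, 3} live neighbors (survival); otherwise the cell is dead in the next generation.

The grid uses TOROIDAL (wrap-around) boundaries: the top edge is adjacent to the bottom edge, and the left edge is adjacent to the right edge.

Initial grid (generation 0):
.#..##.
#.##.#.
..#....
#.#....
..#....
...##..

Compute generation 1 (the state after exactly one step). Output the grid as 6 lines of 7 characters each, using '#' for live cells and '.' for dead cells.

Answer: .#...##
..##.##
..#...#
..##...
.##....
..####.

Derivation:
Simulating step by step:
Generation 0 (given above): 13 live cells
Generation 1: 17 live cells
(generation 1 grid is the final answer)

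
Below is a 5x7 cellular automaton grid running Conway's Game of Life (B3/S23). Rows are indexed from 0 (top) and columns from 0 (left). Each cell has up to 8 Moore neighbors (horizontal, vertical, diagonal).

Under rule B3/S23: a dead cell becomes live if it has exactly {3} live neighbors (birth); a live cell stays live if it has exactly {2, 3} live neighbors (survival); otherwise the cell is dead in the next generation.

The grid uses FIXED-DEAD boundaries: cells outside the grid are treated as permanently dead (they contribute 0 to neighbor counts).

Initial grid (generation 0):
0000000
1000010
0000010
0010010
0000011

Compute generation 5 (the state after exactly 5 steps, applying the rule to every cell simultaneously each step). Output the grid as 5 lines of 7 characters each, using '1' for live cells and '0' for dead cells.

Answer: 0000000
0000010
0000101
0000101
0000010

Derivation:
Simulating step by step:
Generation 0 (given above): 7 live cells
Generation 1: 7 live cells
0000000
0000000
0000111
0000110
0000011
Generation 2: 6 live cells
0000000
0000010
0000101
0000000
0000111
Generation 3: 5 live cells
0000000
0000010
0000010
0000101
0000010
Generation 4: 6 live cells
0000000
0000000
0000111
0000101
0000010
Generation 5: 6 live cells
(generation 5 grid is the final answer)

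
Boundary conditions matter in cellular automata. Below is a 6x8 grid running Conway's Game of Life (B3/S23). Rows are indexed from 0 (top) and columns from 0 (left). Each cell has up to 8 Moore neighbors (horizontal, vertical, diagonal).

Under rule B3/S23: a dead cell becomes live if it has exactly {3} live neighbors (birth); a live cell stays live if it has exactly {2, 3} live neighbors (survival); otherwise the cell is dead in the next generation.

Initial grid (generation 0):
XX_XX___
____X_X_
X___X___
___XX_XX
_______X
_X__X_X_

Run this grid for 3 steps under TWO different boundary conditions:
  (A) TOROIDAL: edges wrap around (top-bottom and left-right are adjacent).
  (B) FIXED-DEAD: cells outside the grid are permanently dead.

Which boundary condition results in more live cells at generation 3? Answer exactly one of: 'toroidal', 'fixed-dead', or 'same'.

Under TOROIDAL boundary, generation 3:
_____X__
________
________
________
________
________
Population = 1

Under FIXED-DEAD boundary, generation 3:
____XX__
____XXX_
________
________
________
________
Population = 5

Comparison: toroidal=1, fixed-dead=5 -> fixed-dead

Answer: fixed-dead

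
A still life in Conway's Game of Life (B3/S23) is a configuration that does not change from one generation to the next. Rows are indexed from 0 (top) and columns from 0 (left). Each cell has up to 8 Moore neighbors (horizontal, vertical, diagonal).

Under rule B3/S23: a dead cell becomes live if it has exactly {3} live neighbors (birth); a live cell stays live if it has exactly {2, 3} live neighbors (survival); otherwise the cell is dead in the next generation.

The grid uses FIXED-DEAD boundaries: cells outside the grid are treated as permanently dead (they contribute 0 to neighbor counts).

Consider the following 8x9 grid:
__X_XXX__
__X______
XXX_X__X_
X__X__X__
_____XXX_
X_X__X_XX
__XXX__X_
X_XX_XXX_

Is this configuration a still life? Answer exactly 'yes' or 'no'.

Compute generation 1 and compare to generation 0 (given above):
Generation 1:
___X_X___
__X_X_X__
X_X______
X_XXX____
_X__XX__X
_XX__X__X
_________
_XX__XXX_
Cell (0,2) differs: gen0=1 vs gen1=0 -> NOT a still life.

Answer: no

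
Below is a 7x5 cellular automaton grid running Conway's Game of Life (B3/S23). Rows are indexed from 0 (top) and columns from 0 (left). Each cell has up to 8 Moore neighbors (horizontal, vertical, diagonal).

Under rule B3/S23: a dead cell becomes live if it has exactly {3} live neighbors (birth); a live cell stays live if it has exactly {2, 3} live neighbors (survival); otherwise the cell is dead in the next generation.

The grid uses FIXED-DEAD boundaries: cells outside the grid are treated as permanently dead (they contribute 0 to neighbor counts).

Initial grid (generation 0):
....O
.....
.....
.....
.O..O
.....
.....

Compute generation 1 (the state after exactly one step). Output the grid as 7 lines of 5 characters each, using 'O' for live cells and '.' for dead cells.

Simulating step by step:
Generation 0 (given above): 3 live cells
Generation 1: 0 live cells
(generation 1 grid is the final answer)

Answer: .....
.....
.....
.....
.....
.....
.....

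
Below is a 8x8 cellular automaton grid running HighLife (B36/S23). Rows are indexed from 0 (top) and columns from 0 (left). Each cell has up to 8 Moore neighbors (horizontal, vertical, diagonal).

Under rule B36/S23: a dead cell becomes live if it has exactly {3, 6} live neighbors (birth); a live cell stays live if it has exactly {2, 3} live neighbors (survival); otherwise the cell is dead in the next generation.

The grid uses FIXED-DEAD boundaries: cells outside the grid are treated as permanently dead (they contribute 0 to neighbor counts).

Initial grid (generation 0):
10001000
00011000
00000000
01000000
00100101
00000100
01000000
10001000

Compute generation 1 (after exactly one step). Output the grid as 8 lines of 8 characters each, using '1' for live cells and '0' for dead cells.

Simulating step by step:
Generation 0 (given above): 12 live cells
Generation 1: 6 live cells
(generation 1 grid is the final answer)

Answer: 00011000
00011000
00000000
00000000
00000010
00000010
00000000
00000000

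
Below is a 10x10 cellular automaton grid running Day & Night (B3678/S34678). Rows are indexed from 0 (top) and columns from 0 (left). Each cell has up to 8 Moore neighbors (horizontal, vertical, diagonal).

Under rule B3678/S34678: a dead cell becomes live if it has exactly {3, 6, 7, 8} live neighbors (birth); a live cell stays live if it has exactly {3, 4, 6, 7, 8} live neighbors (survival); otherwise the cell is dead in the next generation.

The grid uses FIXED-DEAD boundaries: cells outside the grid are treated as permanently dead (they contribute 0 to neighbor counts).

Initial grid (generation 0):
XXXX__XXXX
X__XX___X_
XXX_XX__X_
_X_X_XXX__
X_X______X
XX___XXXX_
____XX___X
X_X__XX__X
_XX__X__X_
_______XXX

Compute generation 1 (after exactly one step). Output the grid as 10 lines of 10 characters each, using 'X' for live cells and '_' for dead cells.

Answer: _XXXX__XX_
XXX_X_X_X_
XXX__X____
___X_XX_X_
X_X_X_X___
_X__XXX_XX
X___X_X___
___X_XX_X_
_X______X_
________X_

Derivation:
Simulating step by step:
Generation 0 (given above): 47 live cells
Generation 1: 40 live cells
(generation 1 grid is the final answer)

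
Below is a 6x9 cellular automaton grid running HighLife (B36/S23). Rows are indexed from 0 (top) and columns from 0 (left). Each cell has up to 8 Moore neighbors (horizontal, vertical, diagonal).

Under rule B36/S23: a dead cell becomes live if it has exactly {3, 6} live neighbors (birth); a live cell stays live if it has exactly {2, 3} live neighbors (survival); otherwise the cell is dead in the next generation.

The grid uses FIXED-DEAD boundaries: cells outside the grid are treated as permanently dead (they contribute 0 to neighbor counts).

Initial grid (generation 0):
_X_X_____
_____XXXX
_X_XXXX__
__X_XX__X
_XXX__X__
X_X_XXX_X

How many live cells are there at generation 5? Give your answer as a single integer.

Answer: 14

Derivation:
Simulating step by step:
Generation 0 (given above): 25 live cells
Generation 1: 16 live cells
______XX_
___X___X_
__XX____X
___X___X_
_____XX__
__X_XXXX_
Generation 2: 20 live cells
______XX_
__XX__XXX
__XXX__XX
__XXX_XX_
___X_____
____X__X_
Generation 3: 14 live cells
______X_X
__X_XX___
_X_______
_____XXXX
__X__XXX_
_________
Generation 4: 9 live cells
_____X___
_____X___
____X__X_
_____X__X
_____X__X
______X__
Generation 5: 14 live cells
_________
____XXX__
____XXX__
____XXXXX
_____XXX_
_________
Population at generation 5: 14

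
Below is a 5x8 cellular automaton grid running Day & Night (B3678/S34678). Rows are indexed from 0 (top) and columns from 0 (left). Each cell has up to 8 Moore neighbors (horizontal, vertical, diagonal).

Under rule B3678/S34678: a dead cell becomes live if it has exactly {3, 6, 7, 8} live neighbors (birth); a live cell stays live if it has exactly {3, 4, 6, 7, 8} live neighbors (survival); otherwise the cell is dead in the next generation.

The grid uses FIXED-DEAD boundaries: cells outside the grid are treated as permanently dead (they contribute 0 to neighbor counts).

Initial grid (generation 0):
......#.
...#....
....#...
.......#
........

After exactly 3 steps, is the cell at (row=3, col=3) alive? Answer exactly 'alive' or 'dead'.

Simulating step by step:
Generation 0 (given above): 4 live cells
Generation 1: 0 live cells
........
........
........
........
........
Generation 2: 0 live cells
........
........
........
........
........
Generation 3: 0 live cells
........
........
........
........
........

Cell (3,3) at generation 3: 0 -> dead

Answer: dead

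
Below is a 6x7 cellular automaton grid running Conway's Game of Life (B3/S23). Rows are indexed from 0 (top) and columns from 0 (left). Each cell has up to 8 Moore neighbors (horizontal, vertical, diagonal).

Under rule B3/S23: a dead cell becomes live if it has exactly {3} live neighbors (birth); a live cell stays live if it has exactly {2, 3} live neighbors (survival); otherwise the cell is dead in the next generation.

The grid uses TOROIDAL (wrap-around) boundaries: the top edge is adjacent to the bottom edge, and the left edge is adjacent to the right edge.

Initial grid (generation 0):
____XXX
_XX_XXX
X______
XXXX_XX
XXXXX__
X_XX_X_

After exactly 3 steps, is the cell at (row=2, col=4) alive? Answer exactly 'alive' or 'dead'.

Simulating step by step:
Generation 0 (given above): 24 live cells
Generation 1: 5 live cells
_______
_X_XX__
_______
_____X_
_______
X______
Generation 2: 1 live cells
_______
_______
____X__
_______
_______
_______
Generation 3: 0 live cells
_______
_______
_______
_______
_______
_______

Cell (2,4) at generation 3: 0 -> dead

Answer: dead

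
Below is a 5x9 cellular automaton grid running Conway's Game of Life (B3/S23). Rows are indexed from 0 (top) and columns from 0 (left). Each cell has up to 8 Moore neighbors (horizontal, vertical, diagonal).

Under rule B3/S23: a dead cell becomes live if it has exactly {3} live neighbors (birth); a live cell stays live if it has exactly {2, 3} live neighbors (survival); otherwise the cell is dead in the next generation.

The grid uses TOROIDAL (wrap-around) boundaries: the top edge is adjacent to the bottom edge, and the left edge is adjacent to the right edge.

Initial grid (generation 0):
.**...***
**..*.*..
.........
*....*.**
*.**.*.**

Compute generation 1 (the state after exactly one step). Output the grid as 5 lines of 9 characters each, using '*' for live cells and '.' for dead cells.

Answer: ....*....
***..**.*
.*...***.
**..*..*.
..****...

Derivation:
Simulating step by step:
Generation 0 (given above): 19 live cells
Generation 1: 19 live cells
(generation 1 grid is the final answer)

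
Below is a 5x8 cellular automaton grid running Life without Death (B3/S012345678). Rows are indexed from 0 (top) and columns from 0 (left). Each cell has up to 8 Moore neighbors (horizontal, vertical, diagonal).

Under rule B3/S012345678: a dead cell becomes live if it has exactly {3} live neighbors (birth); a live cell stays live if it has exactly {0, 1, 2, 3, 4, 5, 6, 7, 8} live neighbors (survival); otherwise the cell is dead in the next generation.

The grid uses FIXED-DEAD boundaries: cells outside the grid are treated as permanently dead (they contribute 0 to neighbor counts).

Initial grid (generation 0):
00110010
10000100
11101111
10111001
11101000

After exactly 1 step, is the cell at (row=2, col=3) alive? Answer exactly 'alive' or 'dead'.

Simulating step by step:
Generation 0 (given above): 21 live cells
Generation 1: 22 live cells
00110010
10000101
11101111
10111001
11101000

Cell (2,3) at generation 1: 0 -> dead

Answer: dead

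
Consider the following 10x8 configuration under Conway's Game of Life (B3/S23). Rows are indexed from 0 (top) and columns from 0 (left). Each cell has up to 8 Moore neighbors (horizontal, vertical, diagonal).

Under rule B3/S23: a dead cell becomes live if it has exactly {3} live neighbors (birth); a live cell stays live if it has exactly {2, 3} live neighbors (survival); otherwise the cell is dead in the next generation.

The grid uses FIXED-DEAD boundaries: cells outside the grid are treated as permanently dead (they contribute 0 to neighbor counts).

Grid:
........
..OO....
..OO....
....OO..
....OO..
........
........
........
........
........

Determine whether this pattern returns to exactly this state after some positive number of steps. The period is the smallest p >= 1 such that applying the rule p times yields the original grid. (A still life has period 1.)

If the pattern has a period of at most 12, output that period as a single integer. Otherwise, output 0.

Simulating and comparing each generation to the original:
Gen 0 (original, given above): 8 live cells
Gen 1: 6 live cells, differs from original
Gen 2: 8 live cells, MATCHES original -> period = 2

Answer: 2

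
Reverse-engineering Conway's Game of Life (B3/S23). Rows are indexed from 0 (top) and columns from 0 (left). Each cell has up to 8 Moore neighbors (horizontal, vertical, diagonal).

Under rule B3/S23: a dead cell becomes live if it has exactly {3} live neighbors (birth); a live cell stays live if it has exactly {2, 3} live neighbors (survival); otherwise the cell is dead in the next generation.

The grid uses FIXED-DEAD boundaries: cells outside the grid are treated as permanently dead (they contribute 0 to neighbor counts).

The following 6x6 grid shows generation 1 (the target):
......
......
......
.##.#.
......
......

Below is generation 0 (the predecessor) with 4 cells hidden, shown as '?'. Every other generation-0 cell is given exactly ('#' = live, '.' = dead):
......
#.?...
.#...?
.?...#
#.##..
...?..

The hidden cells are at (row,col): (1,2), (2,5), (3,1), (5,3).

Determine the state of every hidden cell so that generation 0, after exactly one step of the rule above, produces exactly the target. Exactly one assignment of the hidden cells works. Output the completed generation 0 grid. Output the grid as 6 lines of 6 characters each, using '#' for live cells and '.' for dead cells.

Hidden generation-0 cells (in order): (1,2), (2,5), (3,1), (5,3).
A hidden cell only influences target cells in its own 3x3 neighborhood. Try each of the 2^4 = 16 assignments, step the completed generation 0 forward once under B3/S23, and compare with the target:
  (1,2)=. (2,5)=. (3,1)=. (5,3)=. -> step gives (3,4)='.' but target has '#' -> reject
  (1,2)=. (2,5)=. (3,1)=. (5,3)=# -> step gives (3,4)='.' but target has '#' -> reject
  (1,2)=. (2,5)=. (3,1)=# (5,3)=. -> step gives (2,0)='#' but target has '.' -> reject
  (1,2)=. (2,5)=. (3,1)=# (5,3)=# -> step gives (2,0)='#' but target has '.' -> reject
  (1,2)=. (2,5)=# (3,1)=. (5,3)=. -> step reproduces the target at every cell -> ACCEPT
  (1,2)=. (2,5)=# (3,1)=. (5,3)=# -> step gives (4,2)='#' but target has '.' -> reject
  (1,2)=. (2,5)=# (3,1)=# (5,3)=. -> step gives (2,0)='#' but target has '.' -> reject
  (1,2)=. (2,5)=# (3,1)=# (5,3)=# -> step gives (2,0)='#' but target has '.' -> reject
  (1,2)=# (2,5)=. (3,1)=. (5,3)=. -> step gives (1,1)='#' but target has '.' -> reject
  (1,2)=# (2,5)=. (3,1)=. (5,3)=# -> step gives (1,1)='#' but target has '.' -> reject
  (1,2)=# (2,5)=. (3,1)=# (5,3)=. -> step gives (1,1)='#' but target has '.' -> reject
  (1,2)=# (2,5)=. (3,1)=# (5,3)=# -> step gives (1,1)='#' but target has '.' -> reject
  (1,2)=# (2,5)=# (3,1)=. (5,3)=. -> step gives (1,1)='#' but target has '.' -> reject
  (1,2)=# (2,5)=# (3,1)=. (5,3)=# -> step gives (1,1)='#' but target has '.' -> reject
  (1,2)=# (2,5)=# (3,1)=# (5,3)=. -> step gives (1,1)='#' but target has '.' -> reject
  (1,2)=# (2,5)=# (3,1)=# (5,3)=# -> step gives (1,1)='#' but target has '.' -> reject
Unique solution: (1,2)=dead, (2,5)=live, (3,1)=dead, (5,3)=dead.
Check: live-neighbor counts of every cell in the completed generation 0:
110000
121011
211021
233231
021121
122210
Applying B3/S23 to generation 0 with these counts gives:
......
......
......
.##.#.
......
......
which matches the target exactly.

Answer: ......
#.....
.#...#
.....#
#.##..
......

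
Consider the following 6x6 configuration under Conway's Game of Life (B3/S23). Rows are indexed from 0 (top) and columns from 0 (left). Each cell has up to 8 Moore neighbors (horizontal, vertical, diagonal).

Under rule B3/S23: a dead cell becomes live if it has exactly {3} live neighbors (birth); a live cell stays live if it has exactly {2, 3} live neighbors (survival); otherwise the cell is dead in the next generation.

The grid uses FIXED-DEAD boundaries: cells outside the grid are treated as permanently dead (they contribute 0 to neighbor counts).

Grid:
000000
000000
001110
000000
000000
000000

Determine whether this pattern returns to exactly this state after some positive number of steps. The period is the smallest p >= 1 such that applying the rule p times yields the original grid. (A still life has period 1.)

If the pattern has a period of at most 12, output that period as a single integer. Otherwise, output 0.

Answer: 2

Derivation:
Simulating and comparing each generation to the original:
Gen 0 (original, given above): 3 live cells
Gen 1: 3 live cells, differs from original
Gen 2: 3 live cells, MATCHES original -> period = 2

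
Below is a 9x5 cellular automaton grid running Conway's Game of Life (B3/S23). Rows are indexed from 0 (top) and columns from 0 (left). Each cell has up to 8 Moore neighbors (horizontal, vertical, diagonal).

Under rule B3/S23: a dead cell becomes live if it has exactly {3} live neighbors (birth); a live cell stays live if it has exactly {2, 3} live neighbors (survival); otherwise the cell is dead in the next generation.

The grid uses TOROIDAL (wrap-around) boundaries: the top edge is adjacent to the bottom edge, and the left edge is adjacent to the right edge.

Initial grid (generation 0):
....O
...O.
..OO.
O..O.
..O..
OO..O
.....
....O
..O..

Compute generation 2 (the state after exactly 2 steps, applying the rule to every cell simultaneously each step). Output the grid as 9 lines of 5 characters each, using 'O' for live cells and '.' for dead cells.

Simulating step by step:
Generation 0 (given above): 12 live cells
Generation 1: 15 live cells
...O.
..OOO
..OO.
.O.OO
..OO.
OO...
....O
.....
...O.
Generation 2: 12 live cells
(generation 2 grid is the final answer)

Answer: .....
....O
OO...
.O..O
...O.
OOOOO
O....
.....
.....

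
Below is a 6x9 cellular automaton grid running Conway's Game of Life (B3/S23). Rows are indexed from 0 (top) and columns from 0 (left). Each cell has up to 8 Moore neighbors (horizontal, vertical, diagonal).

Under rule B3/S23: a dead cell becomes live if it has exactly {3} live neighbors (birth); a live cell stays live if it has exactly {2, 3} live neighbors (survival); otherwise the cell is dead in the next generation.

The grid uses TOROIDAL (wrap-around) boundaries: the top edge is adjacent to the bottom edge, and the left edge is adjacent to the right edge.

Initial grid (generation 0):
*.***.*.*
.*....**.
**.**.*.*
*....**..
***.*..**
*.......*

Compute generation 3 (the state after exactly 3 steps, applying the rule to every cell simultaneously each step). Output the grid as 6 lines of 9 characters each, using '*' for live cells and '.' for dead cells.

Simulating step by step:
Generation 0 (given above): 26 live cells
Generation 1: 15 live cells
..**.**..
......*..
.**.*...*
......*..
.....***.
....**...
Generation 2: 13 live cells
...*..*..
.*..*.**.
.....*.*.
......*..
....*..*.
...*...*.
Generation 3: 18 live cells
(generation 3 grid is the final answer)

Answer: ..*****..
....*..*.
.....*.*.
.....***.
......**.
...**.**.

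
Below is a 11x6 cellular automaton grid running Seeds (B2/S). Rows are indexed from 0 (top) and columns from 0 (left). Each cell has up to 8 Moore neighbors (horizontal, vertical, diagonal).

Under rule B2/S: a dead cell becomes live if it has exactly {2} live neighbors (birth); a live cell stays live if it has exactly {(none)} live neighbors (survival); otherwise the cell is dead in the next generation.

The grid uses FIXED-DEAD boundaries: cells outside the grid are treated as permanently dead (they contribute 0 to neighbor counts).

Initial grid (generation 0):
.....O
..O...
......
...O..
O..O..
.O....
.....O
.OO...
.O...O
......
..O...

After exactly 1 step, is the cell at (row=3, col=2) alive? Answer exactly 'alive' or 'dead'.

Simulating step by step:
Generation 0 (given above): 12 live cells
Generation 1: 16 live cells
......
......
..OO..
..O.O.
.O..O.
O.O.O.
O.....
O...OO
O.....
.OO...
......

Cell (3,2) at generation 1: 1 -> alive

Answer: alive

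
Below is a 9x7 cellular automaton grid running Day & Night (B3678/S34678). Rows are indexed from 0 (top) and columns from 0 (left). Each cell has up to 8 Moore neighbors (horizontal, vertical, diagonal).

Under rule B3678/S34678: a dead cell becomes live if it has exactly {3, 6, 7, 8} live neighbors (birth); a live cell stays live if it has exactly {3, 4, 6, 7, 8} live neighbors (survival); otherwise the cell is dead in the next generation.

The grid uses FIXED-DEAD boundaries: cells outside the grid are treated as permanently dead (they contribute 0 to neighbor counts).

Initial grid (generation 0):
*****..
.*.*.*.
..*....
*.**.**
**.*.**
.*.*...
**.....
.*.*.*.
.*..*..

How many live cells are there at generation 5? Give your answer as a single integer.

Answer: 4

Derivation:
Simulating step by step:
Generation 0 (given above): 28 live cells
Generation 1: 29 live cells
.****..
****...
..*..**
..**.**
****.**
.*..*..
**..*..
.*..*..
..*....
Generation 2: 22 live cells
**.*...
..*..*.
.....**
...*...
.*.*.**
....*..
****.*.
****...
.......
Generation 3: 17 live cells
..*....
.*..*.*
....*..
..*....
..*....
*...*.*
*..*...
*..**..
.**....
Generation 4: 14 live cells
.......
...*.*.
...*.*.
...*...
.*.*...
.*.*...
.*.*.*.
...*...
...*...
Generation 5: 4 live cells
.......
.......
..*....
.......
....*..
*.*....
.......
.......
.......
Population at generation 5: 4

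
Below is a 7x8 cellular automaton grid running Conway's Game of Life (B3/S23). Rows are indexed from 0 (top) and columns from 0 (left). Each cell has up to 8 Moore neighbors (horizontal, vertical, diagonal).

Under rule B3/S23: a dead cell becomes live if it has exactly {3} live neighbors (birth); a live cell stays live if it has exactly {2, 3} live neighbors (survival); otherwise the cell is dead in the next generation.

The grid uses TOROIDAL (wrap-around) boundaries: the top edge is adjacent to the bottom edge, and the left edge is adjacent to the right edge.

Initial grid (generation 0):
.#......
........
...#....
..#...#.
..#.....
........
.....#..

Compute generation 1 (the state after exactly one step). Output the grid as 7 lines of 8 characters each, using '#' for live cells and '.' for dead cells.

Simulating step by step:
Generation 0 (given above): 6 live cells
Generation 1: 2 live cells
(generation 1 grid is the final answer)

Answer: ........
........
........
..##....
........
........
........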